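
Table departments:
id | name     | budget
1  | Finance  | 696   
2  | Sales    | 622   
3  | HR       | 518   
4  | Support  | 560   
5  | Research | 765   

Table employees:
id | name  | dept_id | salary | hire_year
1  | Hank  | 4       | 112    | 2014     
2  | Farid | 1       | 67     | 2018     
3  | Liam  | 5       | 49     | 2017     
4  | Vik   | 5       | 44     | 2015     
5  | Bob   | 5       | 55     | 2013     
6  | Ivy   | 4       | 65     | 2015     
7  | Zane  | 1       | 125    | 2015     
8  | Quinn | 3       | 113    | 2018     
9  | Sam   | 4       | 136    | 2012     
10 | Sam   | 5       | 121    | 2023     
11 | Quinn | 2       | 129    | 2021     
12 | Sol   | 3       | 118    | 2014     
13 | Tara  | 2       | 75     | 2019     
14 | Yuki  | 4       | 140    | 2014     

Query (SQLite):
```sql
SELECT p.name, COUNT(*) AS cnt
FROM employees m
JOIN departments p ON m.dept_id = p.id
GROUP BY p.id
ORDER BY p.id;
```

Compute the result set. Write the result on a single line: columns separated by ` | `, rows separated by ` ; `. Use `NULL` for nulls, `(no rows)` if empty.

Join each employees row to its departments via dept_id.
Group joined rows by departments.id; compute COUNT(*) per group.
  1: ids {2, 7} → COUNT(*)=2
  2: ids {11, 13} → COUNT(*)=2
  3: ids {8, 12} → COUNT(*)=2
  4: ids {1, 6, 9, 14} → COUNT(*)=4
  5: ids {3, 4, 5, 10} → COUNT(*)=4

Finance | 2 ; Sales | 2 ; HR | 2 ; Support | 4 ; Research | 4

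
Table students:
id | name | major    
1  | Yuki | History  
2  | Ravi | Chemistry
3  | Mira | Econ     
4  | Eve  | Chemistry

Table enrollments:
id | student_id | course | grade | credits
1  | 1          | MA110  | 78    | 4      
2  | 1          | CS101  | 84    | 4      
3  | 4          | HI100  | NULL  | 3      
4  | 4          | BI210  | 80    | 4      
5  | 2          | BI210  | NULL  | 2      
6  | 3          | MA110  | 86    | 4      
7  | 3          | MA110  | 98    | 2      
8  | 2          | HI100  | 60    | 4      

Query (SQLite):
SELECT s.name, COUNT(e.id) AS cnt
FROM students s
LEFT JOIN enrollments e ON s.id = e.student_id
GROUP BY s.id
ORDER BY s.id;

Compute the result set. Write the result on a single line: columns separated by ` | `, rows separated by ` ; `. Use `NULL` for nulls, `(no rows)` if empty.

Yuki | 2 ; Ravi | 2 ; Mira | 2 ; Eve | 2

LEFT JOIN keeps every students row; unmatched ones get NULL for enrollments columns.
Group by students.id and compute COUNT(e.id). COUNT(col) of an all-NULL group is 0.
  1: ids {1, 2} → COUNT(e.id)=2
  2: ids {5, 8} → COUNT(e.id)=2
  3: ids {6, 7} → COUNT(e.id)=2
  4: ids {3, 4} → COUNT(e.id)=2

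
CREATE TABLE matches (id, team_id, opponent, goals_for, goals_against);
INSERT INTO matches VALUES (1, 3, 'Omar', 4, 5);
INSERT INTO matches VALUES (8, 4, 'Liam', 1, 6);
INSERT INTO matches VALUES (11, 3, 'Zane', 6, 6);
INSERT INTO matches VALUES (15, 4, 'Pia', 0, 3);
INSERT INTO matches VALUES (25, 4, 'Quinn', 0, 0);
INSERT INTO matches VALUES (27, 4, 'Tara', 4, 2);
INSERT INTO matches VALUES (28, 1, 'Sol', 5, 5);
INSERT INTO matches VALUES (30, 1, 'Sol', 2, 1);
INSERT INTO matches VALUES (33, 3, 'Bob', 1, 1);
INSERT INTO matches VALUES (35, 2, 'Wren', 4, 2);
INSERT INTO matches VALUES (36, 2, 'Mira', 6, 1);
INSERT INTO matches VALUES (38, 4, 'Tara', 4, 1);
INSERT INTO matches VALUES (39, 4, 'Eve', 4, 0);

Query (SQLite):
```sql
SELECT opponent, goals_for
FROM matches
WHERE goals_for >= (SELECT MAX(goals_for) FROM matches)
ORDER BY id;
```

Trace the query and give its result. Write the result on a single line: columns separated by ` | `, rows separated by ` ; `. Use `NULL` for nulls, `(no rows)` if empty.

Zane | 6 ; Mira | 6

Scalar subquery: MAX(goals_for) over all matches rows = 6.
Keep rows where goals_for >= that value.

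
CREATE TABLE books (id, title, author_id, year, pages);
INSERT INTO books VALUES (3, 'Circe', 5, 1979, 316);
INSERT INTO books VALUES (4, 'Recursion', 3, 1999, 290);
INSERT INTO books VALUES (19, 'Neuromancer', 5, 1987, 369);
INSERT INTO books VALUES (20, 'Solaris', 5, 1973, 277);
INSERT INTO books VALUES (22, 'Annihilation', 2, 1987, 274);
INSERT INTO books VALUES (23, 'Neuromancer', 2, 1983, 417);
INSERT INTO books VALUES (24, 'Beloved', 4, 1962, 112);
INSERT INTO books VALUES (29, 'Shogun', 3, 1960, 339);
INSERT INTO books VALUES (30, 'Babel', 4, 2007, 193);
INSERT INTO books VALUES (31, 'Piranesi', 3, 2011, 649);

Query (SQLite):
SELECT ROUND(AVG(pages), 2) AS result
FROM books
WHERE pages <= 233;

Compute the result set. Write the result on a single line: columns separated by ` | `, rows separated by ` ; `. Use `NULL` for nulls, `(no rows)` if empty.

Rows where pages <= 233 → pages values: [112, 193].
AVG = 305 / 2 (rounded to 2 dp).

152.5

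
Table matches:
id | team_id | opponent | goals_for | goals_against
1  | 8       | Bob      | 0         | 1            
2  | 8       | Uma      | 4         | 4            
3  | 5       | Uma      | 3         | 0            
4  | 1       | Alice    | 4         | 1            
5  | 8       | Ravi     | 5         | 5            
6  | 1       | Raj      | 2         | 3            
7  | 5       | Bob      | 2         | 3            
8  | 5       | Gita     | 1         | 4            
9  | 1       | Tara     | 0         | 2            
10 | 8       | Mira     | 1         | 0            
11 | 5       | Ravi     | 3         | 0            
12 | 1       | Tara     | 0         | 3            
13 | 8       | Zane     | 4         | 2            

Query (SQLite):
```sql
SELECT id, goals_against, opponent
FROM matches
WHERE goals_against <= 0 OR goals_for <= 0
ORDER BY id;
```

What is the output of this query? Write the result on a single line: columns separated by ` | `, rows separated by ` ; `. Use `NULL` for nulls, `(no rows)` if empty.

1 | 1 | Bob ; 3 | 0 | Uma ; 9 | 2 | Tara ; 10 | 0 | Mira ; 11 | 0 | Ravi ; 12 | 3 | Tara

goals_against <= 0: ids {3, 10, 11}
goals_for <= 0: ids {1, 9, 12}
Combine with OR.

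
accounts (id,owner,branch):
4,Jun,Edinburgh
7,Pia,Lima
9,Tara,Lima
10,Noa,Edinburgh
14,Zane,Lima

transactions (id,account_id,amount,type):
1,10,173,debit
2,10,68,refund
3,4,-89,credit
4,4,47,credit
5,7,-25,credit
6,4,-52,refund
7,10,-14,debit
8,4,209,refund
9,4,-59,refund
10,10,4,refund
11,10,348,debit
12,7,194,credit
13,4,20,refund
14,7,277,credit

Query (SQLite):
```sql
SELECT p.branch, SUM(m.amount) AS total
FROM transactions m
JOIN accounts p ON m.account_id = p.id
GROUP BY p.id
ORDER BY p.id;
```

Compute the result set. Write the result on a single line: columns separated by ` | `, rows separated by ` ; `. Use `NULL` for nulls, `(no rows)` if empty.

Join each transactions row to its accounts via account_id.
Group joined rows by accounts.id; compute SUM(m.amount) per group.
  4: ids {3, 4, 6, 8, 9, 13} → SUM(m.amount)=76
  7: ids {5, 12, 14} → SUM(m.amount)=446
  10: ids {1, 2, 7, 10, 11} → SUM(m.amount)=579

Edinburgh | 76 ; Lima | 446 ; Edinburgh | 579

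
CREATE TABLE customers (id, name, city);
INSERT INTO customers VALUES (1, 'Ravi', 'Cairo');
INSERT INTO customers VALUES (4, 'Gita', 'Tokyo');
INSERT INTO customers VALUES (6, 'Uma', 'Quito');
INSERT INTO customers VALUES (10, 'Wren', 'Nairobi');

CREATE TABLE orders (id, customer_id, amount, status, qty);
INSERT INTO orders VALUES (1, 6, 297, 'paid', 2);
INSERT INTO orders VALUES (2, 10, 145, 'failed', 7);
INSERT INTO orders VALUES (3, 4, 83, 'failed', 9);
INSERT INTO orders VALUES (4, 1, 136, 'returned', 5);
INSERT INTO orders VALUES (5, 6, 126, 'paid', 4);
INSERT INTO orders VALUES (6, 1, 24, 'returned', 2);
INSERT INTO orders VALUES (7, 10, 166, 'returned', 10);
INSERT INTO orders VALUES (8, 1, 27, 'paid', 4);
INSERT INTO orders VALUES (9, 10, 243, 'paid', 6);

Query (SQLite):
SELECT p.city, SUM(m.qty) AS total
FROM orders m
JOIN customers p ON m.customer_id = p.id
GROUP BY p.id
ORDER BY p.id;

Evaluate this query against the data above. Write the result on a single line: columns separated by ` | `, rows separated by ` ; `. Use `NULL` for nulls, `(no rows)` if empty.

Cairo | 11 ; Tokyo | 9 ; Quito | 6 ; Nairobi | 23

Join each orders row to its customers via customer_id.
Group joined rows by customers.id; compute SUM(m.qty) per group.
  1: ids {4, 6, 8} → SUM(m.qty)=11
  4: ids {3} → SUM(m.qty)=9
  6: ids {1, 5} → SUM(m.qty)=6
  10: ids {2, 7, 9} → SUM(m.qty)=23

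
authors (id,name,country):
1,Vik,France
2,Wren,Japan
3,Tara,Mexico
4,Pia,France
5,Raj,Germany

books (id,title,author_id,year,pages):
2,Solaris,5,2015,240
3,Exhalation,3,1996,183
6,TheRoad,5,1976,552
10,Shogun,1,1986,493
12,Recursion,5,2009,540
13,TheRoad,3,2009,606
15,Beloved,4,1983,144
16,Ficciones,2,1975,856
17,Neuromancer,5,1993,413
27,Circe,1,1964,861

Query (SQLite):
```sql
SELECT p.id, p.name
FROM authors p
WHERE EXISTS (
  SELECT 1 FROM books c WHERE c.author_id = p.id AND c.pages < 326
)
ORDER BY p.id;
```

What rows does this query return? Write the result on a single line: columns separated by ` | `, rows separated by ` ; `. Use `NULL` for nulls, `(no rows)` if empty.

For each authors row, check whether any books with matching author_id has pages < 326.
Keep rows where that is true.

3 | Tara ; 4 | Pia ; 5 | Raj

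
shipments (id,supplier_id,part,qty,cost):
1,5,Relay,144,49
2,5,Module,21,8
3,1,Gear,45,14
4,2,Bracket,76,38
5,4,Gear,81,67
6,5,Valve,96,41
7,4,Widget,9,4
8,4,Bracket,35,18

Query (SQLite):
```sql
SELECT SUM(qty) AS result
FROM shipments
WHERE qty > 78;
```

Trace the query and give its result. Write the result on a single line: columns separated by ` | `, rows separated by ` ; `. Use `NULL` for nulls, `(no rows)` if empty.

321

Rows where qty > 78 → qty values: [144, 81, 96].
SUM of non-NULL values = 321.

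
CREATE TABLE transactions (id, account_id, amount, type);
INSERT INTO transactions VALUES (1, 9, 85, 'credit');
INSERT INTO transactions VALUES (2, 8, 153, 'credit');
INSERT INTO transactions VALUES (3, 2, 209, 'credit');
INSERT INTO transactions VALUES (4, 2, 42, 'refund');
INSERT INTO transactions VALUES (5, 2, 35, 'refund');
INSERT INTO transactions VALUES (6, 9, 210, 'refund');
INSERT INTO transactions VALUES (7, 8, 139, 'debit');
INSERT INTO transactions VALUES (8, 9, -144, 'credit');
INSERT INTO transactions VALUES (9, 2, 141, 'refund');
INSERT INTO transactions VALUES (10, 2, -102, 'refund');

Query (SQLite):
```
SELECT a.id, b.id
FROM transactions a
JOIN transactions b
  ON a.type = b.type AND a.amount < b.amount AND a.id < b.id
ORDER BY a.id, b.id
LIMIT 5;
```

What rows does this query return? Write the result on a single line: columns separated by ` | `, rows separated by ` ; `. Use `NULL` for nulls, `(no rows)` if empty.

1 | 2 ; 1 | 3 ; 2 | 3 ; 4 | 6 ; 4 | 9

Pairs (a,b) with same type, a.amount < b.amount, a.id < b.id.
type groups: credit:{1,2,3,8} debit:{7} refund:{4,5,6,9,10}
Ordered by (a.id, b.id); first 5.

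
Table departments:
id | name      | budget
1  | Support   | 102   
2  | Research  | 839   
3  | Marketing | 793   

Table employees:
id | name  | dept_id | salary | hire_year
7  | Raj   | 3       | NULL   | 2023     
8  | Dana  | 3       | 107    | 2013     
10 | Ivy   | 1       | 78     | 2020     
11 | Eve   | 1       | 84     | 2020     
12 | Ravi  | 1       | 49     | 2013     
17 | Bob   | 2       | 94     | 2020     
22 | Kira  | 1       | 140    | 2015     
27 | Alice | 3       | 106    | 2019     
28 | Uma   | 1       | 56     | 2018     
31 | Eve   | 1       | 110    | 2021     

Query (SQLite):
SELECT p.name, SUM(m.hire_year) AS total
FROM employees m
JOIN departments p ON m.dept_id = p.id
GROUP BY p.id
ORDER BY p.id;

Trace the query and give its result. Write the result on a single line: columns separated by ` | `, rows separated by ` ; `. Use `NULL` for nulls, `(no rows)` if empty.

Support | 12107 ; Research | 2020 ; Marketing | 6055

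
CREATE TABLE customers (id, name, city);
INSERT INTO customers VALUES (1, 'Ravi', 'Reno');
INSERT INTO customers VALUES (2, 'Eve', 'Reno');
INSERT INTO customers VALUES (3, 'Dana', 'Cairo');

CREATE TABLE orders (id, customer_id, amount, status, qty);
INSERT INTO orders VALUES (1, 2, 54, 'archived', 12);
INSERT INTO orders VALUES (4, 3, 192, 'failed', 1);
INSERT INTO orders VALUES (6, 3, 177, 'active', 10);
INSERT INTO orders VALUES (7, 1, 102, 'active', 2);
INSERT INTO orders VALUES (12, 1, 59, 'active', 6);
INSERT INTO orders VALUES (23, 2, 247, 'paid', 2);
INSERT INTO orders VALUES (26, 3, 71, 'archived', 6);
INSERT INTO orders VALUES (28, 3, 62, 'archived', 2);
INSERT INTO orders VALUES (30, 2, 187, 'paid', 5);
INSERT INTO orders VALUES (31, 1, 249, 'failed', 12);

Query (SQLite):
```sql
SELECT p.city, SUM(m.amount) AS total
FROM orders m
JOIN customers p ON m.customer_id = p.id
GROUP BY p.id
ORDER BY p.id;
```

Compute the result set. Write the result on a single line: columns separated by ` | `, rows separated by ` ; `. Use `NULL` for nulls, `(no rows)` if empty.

Join each orders row to its customers via customer_id.
Group joined rows by customers.id; compute SUM(m.amount) per group.
  1: ids {7, 12, 31} → SUM(m.amount)=410
  2: ids {1, 23, 30} → SUM(m.amount)=488
  3: ids {4, 6, 26, 28} → SUM(m.amount)=502

Reno | 410 ; Reno | 488 ; Cairo | 502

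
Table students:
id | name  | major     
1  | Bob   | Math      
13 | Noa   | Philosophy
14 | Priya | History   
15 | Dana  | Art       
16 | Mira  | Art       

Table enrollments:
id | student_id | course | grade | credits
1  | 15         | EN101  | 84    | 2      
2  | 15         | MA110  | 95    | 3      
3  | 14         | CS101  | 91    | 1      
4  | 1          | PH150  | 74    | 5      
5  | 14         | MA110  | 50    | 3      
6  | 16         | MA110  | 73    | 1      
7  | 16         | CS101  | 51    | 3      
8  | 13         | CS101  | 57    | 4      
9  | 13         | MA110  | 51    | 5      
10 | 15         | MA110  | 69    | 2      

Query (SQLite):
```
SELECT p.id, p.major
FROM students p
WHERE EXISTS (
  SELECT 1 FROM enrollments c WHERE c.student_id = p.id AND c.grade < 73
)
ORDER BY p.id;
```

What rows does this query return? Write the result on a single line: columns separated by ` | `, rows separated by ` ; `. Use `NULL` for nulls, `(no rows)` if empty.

13 | Philosophy ; 14 | History ; 15 | Art ; 16 | Art

For each students row, check whether any enrollments with matching student_id has grade < 73.
Keep rows where that is true.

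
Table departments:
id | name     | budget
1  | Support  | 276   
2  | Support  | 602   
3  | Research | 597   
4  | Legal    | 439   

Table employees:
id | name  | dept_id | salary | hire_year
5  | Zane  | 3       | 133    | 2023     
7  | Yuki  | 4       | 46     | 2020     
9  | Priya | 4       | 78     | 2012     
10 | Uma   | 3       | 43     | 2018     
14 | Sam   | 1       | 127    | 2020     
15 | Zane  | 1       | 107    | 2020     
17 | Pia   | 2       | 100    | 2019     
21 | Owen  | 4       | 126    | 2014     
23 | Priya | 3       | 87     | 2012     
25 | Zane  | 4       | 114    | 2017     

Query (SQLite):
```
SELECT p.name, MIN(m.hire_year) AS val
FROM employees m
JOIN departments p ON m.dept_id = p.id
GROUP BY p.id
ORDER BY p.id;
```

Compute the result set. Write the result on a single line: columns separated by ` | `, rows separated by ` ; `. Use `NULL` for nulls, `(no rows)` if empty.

Join each employees row to its departments via dept_id.
Group joined rows by departments.id; compute MIN(m.hire_year) per group.
  1: ids {14, 15} → MIN(m.hire_year)=2020
  2: ids {17} → MIN(m.hire_year)=2019
  3: ids {5, 10, 23} → MIN(m.hire_year)=2012
  4: ids {7, 9, 21, 25} → MIN(m.hire_year)=2012

Support | 2020 ; Support | 2019 ; Research | 2012 ; Legal | 2012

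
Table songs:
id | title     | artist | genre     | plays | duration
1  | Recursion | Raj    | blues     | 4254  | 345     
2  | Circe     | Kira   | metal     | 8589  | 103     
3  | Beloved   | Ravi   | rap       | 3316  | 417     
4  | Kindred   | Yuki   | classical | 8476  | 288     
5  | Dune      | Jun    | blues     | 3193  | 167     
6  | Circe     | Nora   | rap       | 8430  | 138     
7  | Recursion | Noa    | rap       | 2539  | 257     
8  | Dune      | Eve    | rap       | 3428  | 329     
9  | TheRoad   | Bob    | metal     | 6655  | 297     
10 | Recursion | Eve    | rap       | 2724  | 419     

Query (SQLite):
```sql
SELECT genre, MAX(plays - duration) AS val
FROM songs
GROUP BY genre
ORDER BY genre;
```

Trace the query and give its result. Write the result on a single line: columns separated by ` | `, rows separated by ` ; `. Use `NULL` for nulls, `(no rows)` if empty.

For each row compute plays - duration.
Group by genre; take MAX of the expression per group.
  blues: ids {1, 5} → MAX(plays - duration)=3909
  classical: ids {4} → MAX(plays - duration)=8188
  metal: ids {2, 9} → MAX(plays - duration)=8486
  rap: ids {3, 6, 7, 8, 10} → MAX(plays - duration)=8292

blues | 3909 ; classical | 8188 ; metal | 8486 ; rap | 8292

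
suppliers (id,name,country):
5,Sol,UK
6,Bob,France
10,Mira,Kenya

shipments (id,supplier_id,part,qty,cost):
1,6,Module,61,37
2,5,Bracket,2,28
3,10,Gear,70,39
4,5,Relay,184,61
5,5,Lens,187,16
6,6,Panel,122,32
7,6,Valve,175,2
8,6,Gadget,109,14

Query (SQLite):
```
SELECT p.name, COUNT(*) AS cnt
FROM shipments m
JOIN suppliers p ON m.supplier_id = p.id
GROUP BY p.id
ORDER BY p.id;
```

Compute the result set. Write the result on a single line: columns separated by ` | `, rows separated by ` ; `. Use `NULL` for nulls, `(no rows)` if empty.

Join each shipments row to its suppliers via supplier_id.
Group joined rows by suppliers.id; compute COUNT(*) per group.
  5: ids {2, 4, 5} → COUNT(*)=3
  6: ids {1, 6, 7, 8} → COUNT(*)=4
  10: ids {3} → COUNT(*)=1

Sol | 3 ; Bob | 4 ; Mira | 1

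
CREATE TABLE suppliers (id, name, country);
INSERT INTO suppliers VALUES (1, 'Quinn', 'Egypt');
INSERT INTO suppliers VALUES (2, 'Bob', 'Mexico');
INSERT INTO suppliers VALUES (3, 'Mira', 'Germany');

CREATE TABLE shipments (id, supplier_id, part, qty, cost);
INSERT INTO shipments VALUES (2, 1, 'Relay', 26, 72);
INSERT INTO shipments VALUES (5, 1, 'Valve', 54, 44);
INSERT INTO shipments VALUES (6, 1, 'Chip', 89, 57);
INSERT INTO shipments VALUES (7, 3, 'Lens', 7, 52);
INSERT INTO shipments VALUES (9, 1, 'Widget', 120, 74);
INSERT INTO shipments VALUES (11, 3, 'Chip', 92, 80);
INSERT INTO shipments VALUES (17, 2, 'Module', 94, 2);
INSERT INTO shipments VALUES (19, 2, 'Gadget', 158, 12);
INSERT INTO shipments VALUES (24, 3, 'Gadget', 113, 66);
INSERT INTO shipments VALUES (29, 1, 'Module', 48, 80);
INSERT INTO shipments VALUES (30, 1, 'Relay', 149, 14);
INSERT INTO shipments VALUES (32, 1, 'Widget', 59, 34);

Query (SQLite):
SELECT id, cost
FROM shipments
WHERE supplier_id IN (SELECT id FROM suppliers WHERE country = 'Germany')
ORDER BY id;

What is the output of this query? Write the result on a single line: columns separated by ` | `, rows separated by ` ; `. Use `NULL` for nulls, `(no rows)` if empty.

7 | 52 ; 11 | 80 ; 24 | 66

Inner query: suppliers.id where country = 'Germany'.
Outer: keep shipments rows whose supplier_id is in that set.
Inner query → {3}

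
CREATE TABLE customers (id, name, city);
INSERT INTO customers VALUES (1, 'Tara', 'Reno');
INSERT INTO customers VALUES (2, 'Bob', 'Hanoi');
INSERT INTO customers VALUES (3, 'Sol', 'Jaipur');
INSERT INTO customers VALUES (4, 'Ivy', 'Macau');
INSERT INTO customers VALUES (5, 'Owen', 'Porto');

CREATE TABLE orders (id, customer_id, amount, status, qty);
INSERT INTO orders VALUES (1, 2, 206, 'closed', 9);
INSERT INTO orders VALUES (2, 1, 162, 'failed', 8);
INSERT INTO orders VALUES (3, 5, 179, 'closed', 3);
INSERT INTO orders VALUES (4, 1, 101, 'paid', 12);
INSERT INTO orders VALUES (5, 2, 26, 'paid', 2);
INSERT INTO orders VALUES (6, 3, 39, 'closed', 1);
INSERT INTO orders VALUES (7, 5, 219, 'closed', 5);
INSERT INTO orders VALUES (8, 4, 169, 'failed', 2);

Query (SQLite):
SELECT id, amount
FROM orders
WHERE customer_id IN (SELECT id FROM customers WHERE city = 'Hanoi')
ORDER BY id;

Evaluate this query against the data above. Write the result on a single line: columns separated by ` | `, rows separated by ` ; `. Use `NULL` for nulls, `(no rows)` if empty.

1 | 206 ; 5 | 26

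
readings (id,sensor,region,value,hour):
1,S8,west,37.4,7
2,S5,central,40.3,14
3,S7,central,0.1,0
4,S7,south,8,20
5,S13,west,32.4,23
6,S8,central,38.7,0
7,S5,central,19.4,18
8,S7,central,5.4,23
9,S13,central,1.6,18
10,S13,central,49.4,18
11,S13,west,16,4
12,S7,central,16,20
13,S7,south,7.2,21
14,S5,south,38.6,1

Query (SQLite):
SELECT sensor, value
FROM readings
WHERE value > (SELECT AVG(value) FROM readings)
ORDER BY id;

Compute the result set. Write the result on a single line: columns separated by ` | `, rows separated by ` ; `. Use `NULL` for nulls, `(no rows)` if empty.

Scalar subquery: AVG(value) over all readings rows = 22.178571 (≈; comparison uses full precision).
Keep rows where value > that value.

S8 | 37.4 ; S5 | 40.3 ; S13 | 32.4 ; S8 | 38.7 ; S13 | 49.4 ; S5 | 38.6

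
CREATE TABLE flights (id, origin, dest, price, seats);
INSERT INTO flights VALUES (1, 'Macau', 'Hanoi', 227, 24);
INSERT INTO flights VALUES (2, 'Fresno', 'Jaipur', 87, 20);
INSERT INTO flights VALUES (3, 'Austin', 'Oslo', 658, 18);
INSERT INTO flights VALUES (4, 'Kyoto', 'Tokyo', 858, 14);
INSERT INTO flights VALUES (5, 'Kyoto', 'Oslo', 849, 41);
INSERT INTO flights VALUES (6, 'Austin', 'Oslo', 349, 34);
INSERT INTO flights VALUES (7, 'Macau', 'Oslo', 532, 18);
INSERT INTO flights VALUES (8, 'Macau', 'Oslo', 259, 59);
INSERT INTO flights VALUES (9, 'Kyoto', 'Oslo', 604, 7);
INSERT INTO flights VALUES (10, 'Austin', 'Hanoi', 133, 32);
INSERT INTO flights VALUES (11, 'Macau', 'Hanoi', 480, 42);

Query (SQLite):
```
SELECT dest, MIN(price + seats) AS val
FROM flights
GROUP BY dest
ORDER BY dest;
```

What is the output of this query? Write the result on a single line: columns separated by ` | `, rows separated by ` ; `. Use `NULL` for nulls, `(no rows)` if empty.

Hanoi | 165 ; Jaipur | 107 ; Oslo | 318 ; Tokyo | 872

For each row compute price + seats.
Group by dest; take MIN of the expression per group.
  Hanoi: ids {1, 10, 11} → MIN(price + seats)=165
  Jaipur: ids {2} → MIN(price + seats)=107
  Oslo: ids {3, 5, 6, 7, 8, 9} → MIN(price + seats)=318
  Tokyo: ids {4} → MIN(price + seats)=872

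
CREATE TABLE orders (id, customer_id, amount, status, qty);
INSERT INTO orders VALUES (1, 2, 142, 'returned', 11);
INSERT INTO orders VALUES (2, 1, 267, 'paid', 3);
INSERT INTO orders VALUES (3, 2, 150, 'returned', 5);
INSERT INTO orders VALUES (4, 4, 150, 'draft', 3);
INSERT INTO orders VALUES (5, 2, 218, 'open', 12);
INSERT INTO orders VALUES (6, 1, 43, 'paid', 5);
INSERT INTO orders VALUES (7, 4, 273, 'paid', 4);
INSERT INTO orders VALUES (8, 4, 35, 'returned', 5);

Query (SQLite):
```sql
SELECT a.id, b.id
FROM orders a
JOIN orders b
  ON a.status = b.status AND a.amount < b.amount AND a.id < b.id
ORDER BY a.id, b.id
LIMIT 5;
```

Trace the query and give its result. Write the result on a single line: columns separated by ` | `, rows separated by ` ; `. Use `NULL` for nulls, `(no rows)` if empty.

1 | 3 ; 2 | 7 ; 6 | 7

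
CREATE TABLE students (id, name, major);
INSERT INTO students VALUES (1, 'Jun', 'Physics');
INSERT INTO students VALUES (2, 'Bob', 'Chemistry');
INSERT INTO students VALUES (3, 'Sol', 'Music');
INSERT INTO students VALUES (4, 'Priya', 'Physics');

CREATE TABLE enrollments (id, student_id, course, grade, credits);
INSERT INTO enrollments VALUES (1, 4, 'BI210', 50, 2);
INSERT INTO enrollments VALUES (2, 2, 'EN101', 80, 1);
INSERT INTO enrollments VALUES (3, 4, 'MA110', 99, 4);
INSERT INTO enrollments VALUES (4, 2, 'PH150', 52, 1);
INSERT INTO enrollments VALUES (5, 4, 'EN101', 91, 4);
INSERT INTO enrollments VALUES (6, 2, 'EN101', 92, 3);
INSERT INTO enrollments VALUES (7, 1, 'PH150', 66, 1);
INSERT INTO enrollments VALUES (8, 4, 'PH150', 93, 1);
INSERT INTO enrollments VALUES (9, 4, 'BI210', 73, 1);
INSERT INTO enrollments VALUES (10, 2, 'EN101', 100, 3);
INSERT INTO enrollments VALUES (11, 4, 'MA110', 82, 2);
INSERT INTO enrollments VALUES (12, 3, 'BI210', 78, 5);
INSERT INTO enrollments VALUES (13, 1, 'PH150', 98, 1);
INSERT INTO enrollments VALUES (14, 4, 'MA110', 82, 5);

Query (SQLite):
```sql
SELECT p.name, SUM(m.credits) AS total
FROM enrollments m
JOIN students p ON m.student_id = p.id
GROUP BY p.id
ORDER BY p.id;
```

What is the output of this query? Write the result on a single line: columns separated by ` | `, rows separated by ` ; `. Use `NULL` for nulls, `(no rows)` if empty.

Join each enrollments row to its students via student_id.
Group joined rows by students.id; compute SUM(m.credits) per group.
  1: ids {7, 13} → SUM(m.credits)=2
  2: ids {2, 4, 6, 10} → SUM(m.credits)=8
  3: ids {12} → SUM(m.credits)=5
  4: ids {1, 3, 5, 8, 9, 11, 14} → SUM(m.credits)=19

Jun | 2 ; Bob | 8 ; Sol | 5 ; Priya | 19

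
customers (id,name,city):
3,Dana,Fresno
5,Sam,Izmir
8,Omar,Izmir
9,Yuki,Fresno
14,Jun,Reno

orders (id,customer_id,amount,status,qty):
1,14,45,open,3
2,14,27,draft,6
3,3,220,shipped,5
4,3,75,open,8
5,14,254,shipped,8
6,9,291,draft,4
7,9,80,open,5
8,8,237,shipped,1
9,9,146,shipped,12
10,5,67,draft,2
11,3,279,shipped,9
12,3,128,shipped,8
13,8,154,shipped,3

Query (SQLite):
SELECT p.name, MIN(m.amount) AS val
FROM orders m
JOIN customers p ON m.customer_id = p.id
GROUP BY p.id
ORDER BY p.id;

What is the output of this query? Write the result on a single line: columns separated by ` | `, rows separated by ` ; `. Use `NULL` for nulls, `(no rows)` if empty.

Dana | 75 ; Sam | 67 ; Omar | 154 ; Yuki | 80 ; Jun | 27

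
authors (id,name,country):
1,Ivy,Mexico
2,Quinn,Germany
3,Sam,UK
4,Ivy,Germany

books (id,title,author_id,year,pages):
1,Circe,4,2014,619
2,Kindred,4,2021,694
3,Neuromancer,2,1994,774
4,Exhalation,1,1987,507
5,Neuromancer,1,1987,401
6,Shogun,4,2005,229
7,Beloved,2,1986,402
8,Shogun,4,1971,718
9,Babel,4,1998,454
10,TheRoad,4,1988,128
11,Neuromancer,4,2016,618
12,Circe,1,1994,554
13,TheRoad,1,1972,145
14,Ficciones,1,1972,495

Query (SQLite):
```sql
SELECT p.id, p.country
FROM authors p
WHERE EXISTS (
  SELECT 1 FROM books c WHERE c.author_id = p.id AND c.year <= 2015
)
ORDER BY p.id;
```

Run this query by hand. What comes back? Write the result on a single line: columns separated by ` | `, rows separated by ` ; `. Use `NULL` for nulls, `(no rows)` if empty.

1 | Mexico ; 2 | Germany ; 4 | Germany

For each authors row, check whether any books with matching author_id has year <= 2015.
Keep rows where that is true.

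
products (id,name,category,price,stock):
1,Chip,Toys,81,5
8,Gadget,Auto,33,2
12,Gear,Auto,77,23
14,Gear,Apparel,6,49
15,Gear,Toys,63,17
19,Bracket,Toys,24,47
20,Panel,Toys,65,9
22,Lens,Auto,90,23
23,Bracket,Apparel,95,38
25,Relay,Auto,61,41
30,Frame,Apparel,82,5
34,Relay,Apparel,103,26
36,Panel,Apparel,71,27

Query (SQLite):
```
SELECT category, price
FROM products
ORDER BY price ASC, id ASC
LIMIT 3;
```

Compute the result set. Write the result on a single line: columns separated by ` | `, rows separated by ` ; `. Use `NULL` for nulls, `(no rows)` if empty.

Sort by price asc, tiebreak id asc: (6, id=14), (24, id=19), (33, id=8), (61, id=25), (63, id=15), (65, id=20) …. Take first 3.

Apparel | 6 ; Toys | 24 ; Auto | 33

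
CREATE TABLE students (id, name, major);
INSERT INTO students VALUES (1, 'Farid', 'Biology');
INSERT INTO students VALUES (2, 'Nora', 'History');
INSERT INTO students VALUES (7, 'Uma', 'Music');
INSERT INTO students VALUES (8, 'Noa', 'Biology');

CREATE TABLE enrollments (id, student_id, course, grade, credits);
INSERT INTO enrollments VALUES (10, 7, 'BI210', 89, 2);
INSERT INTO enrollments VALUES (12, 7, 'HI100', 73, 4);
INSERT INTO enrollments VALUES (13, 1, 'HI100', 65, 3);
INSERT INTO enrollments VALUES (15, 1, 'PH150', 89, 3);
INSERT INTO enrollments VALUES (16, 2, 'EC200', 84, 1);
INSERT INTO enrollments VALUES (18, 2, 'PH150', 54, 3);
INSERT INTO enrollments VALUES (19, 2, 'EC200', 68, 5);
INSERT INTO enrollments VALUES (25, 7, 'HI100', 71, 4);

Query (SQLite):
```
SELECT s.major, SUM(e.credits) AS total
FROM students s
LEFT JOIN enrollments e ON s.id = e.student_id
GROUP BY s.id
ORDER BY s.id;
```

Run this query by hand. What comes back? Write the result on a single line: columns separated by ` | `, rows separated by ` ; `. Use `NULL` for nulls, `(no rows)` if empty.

Biology | 6 ; History | 9 ; Music | 10 ; Biology | NULL

LEFT JOIN keeps every students row; unmatched ones get NULL for enrollments columns.
Group by students.id and compute SUM(e.credits). SUM over an all-NULL group is NULL.
  1: ids {13, 15} → SUM(e.credits)=6
  2: ids {16, 18, 19} → SUM(e.credits)=9
  7: ids {10, 12, 25} → SUM(e.credits)=10
  8: ids {—} → SUM(e.credits)=NULL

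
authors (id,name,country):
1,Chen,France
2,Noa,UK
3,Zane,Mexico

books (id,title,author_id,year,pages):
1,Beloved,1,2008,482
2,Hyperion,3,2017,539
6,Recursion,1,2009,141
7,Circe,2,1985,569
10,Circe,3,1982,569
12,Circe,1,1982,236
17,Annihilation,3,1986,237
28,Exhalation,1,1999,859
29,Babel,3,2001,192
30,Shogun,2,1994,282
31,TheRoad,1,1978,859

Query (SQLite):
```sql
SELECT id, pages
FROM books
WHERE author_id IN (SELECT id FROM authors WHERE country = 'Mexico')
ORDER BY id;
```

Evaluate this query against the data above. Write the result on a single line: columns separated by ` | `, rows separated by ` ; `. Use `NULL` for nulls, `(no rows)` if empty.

2 | 539 ; 10 | 569 ; 17 | 237 ; 29 | 192

Inner query: authors.id where country = 'Mexico'.
Outer: keep books rows whose author_id is in that set.
Inner query → {3}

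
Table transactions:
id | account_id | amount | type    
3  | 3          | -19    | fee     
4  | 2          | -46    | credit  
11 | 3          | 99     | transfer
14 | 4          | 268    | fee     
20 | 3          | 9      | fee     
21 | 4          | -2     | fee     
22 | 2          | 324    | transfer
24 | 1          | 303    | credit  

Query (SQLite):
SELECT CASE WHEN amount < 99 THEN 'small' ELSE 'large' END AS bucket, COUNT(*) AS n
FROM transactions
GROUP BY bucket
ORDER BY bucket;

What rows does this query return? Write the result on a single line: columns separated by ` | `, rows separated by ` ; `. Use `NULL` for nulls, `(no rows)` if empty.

Bucket rows by amount < 99 → 'small' else 'large'; count each bucket.

large | 4 ; small | 4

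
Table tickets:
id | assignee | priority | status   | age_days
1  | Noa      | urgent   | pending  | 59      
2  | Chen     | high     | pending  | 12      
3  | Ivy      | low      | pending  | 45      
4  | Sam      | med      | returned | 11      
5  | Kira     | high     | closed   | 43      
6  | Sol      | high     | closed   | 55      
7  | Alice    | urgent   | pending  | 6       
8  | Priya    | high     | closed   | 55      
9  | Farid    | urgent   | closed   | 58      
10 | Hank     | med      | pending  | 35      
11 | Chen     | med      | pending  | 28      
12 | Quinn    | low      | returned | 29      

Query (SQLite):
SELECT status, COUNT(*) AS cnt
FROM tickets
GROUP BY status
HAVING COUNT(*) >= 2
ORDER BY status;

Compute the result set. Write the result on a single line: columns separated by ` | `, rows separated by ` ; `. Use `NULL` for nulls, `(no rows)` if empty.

closed | 4 ; pending | 6 ; returned | 2

Partition tickets by status; compute COUNT(*) within each group.
HAVING: keep groups with count ≥ 2.
  closed: ids {5, 6, 8, 9} → COUNT(*)=4
  pending: ids {1, 2, 3, 7, 10, 11} → COUNT(*)=6
  returned: ids {4, 12} → COUNT(*)=2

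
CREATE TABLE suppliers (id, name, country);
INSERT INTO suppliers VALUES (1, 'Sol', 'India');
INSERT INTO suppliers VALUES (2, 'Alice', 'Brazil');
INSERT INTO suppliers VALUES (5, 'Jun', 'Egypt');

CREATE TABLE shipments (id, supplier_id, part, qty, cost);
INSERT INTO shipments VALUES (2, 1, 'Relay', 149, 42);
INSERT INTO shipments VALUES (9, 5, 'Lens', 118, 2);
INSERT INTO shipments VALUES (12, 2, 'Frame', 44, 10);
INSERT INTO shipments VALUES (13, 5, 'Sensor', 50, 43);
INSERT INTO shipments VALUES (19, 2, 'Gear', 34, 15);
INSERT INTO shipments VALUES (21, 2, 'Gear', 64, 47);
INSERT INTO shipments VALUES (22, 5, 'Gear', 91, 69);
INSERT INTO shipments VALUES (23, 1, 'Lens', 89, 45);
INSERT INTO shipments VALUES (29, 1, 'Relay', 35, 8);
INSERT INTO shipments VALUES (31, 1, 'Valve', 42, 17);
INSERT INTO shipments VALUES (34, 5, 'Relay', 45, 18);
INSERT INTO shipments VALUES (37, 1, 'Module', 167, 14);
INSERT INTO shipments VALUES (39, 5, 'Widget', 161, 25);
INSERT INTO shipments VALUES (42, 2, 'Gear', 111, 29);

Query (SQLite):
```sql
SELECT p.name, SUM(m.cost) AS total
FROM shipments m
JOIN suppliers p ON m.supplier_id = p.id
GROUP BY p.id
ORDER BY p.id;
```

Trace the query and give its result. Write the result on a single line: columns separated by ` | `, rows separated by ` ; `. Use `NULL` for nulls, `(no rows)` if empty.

Join each shipments row to its suppliers via supplier_id.
Group joined rows by suppliers.id; compute SUM(m.cost) per group.
  1: ids {2, 23, 29, 31, 37} → SUM(m.cost)=126
  2: ids {12, 19, 21, 42} → SUM(m.cost)=101
  5: ids {9, 13, 22, 34, 39} → SUM(m.cost)=157

Sol | 126 ; Alice | 101 ; Jun | 157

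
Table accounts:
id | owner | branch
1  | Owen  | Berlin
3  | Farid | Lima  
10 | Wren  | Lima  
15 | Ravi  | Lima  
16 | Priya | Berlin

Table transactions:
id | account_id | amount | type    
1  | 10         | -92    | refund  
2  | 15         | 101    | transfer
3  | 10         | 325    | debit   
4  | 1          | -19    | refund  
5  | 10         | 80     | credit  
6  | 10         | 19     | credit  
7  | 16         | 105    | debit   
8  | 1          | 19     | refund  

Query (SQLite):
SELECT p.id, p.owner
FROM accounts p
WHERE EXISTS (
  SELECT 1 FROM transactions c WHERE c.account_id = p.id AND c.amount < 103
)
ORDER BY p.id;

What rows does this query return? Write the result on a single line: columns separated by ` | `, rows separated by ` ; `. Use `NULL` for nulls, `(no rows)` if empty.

For each accounts row, check whether any transactions with matching account_id has amount < 103.
Keep rows where that is true.

1 | Owen ; 10 | Wren ; 15 | Ravi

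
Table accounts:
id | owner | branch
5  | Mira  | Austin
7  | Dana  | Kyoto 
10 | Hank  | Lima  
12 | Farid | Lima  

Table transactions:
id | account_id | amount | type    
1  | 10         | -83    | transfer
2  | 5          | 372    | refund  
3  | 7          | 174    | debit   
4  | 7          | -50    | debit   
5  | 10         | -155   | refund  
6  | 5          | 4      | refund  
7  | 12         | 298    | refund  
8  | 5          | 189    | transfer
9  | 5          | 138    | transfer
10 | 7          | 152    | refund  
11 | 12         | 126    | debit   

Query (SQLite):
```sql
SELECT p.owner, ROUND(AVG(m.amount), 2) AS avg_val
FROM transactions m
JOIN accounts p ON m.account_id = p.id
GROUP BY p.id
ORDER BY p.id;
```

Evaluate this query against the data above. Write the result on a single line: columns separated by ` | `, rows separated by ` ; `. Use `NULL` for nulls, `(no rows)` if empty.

Mira | 175.75 ; Dana | 92 ; Hank | -119 ; Farid | 212

Join each transactions row to its accounts via account_id.
Group joined rows by accounts.id; compute ROUND(AVG(m.amount), 2) per group.
  5: ids {2, 6, 8, 9} → ROUND(AVG(m.amount), 2)=175.75
  7: ids {3, 4, 10} → ROUND(AVG(m.amount), 2)=92
  10: ids {1, 5} → ROUND(AVG(m.amount), 2)=-119
  12: ids {7, 11} → ROUND(AVG(m.amount), 2)=212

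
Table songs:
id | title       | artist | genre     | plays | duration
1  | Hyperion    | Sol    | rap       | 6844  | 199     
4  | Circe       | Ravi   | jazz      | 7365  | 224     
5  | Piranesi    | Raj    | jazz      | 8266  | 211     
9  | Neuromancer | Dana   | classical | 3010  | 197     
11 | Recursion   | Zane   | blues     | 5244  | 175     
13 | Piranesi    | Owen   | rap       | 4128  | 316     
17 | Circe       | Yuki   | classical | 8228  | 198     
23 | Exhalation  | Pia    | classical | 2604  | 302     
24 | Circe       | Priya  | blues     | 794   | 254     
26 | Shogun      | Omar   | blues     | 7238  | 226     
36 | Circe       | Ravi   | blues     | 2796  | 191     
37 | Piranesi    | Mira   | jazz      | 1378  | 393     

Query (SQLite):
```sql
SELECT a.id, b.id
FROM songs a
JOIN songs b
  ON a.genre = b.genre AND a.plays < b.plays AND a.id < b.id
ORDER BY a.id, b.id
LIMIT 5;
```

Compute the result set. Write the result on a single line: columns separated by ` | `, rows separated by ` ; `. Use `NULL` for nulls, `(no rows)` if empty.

Pairs (a,b) with same genre, a.plays < b.plays, a.id < b.id.
genre groups: blues:{11,24,26,36} classical:{9,17,23} jazz:{4,5,37} rap:{1,13}
Ordered by (a.id, b.id); first 5.

4 | 5 ; 9 | 17 ; 11 | 26 ; 24 | 26 ; 24 | 36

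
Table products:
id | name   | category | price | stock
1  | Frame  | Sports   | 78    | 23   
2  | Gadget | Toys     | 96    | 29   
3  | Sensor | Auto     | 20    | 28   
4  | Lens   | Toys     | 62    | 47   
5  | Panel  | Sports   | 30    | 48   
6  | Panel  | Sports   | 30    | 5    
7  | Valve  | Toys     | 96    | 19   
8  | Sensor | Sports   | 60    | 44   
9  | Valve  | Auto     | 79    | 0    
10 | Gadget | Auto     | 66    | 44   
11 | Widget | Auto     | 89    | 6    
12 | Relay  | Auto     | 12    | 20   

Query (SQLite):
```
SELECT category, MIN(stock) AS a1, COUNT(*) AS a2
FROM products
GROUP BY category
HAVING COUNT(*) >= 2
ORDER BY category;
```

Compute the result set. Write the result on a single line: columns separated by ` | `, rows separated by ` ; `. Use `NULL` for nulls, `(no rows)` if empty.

Auto | 0 | 5 ; Sports | 5 | 4 ; Toys | 19 | 3

Group products by category.
Per group compute: MIN(stock), COUNT(*).
HAVING: drop groups with fewer than 2 rows.
  Auto: ids {3, 9, 10, 11, 12} → MIN(stock)=0, COUNT(*)=5
  Sports: ids {1, 5, 6, 8} → MIN(stock)=5, COUNT(*)=4
  Toys: ids {2, 4, 7} → MIN(stock)=19, COUNT(*)=3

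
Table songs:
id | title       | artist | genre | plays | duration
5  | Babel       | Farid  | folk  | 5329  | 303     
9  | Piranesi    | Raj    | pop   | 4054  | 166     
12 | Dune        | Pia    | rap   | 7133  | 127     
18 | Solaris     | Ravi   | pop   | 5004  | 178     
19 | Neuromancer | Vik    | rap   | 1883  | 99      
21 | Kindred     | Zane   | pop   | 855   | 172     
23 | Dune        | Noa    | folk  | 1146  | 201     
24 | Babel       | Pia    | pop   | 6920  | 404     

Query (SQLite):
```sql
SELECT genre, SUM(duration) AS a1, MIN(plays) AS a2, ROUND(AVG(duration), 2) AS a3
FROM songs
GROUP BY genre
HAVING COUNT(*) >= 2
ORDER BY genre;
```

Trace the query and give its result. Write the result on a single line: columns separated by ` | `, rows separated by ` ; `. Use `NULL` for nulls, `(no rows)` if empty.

Group songs by genre.
Per group compute: SUM(duration), MIN(plays), ROUND(AVG(duration), 2).
HAVING: drop groups with fewer than 2 rows.
  folk: ids {5, 23} → SUM(duration)=504, MIN(plays)=1146, ROUND(AVG(duration), 2)=252
  pop: ids {9, 18, 21, 24} → SUM(duration)=920, MIN(plays)=855, ROUND(AVG(duration), 2)=230
  rap: ids {12, 19} → SUM(duration)=226, MIN(plays)=1883, ROUND(AVG(duration), 2)=113

folk | 504 | 1146 | 252 ; pop | 920 | 855 | 230 ; rap | 226 | 1883 | 113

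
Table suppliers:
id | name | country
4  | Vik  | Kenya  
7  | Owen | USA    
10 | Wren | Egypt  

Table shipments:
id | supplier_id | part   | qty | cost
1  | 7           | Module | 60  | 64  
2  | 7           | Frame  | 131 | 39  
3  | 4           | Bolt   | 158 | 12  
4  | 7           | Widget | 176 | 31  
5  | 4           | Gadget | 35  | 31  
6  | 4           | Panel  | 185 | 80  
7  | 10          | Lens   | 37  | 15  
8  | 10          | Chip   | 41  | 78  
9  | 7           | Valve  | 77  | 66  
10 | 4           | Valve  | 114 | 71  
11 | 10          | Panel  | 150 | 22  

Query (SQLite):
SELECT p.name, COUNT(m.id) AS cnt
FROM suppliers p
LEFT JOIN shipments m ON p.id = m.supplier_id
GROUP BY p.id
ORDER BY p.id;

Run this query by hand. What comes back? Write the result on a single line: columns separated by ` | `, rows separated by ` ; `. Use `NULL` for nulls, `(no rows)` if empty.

LEFT JOIN keeps every suppliers row; unmatched ones get NULL for shipments columns.
Group by suppliers.id and compute COUNT(m.id). COUNT(col) of an all-NULL group is 0.
  4: ids {3, 5, 6, 10} → COUNT(m.id)=4
  7: ids {1, 2, 4, 9} → COUNT(m.id)=4
  10: ids {7, 8, 11} → COUNT(m.id)=3

Vik | 4 ; Owen | 4 ; Wren | 3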